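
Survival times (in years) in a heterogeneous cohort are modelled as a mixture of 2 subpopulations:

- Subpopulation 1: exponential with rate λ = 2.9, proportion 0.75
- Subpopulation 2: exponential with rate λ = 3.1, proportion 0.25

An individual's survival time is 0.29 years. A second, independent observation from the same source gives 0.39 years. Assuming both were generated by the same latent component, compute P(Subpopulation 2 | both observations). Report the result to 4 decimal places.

P(component k | x) = P(Z=k)·f_k(x) / marginal(x), where marginal(x) = Σ_j P(Z=j)·f_j(x).
Since both observations come from the same component, the likelihood for component k is f_k(x₁)·f_k(x₂).
  L_1 = [1.25071] × [0.93586] = 1.17049
  L_2 = [1.26163] × [0.925336] = 1.16743
Unnormalised posteriors:
  P(Z=1)·L_1 = 0.75 × 1.17049 = 0.877867
  P(Z=2)·L_2 = 0.25 × 1.16743 = 0.291857
Marginal: 0.877867 + 0.291857 = 1.16972
Responsibility of Subpopulation 2: 0.291857 / 1.16972 ≈ 0.2495

0.2495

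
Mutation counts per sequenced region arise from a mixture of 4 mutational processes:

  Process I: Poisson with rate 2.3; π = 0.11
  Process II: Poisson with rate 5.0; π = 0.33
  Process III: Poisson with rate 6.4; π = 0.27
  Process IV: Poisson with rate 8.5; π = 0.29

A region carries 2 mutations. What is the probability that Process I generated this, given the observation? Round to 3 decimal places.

The responsibility of component k is w_k f_k(x) divided by Σ_j w_j f_j(x).
Component likelihoods at x = 2 mutations:
  f_I = e^(−2.3)·2.3^2/2! = 0.265185
  f_II = e^(−5.0)·5.0^2/2! = 0.0842243
  f_III = e^(−6.4)·6.4^2/2! = 0.0340287
  f_IV = e^(−8.5)·8.5^2/2! = 0.00735029
Weight by the priors:
  w_I·f_I = 0.11 × 0.265185 = 0.0291703
  w_II·f_II = 0.33 × 0.0842243 = 0.027794
  w_III·f_III = 0.27 × 0.0340287 = 0.00918775
  w_IV·f_IV = 0.29 × 0.00735029 = 0.00213159
Evidence: 0.0291703 + 0.027794 + 0.00918775 + 0.00213159 = 0.0682837
P(Process I | the observation) = 0.0291703 / 0.0682837 ≈ 0.427

0.427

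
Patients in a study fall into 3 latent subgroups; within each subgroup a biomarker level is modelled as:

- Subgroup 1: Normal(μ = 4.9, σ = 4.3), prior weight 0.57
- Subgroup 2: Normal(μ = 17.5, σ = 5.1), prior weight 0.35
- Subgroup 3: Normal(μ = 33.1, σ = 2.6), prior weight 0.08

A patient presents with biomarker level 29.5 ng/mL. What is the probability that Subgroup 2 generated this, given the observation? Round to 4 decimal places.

The responsibility of component k is P(Z=k) f_k(x) divided by Σ_j P(Z=j) f_j(x).
Evaluate each component's likelihood at the observed value:
  p_1 = 7.25137e-09
  p_2 = 0.00491067
  p_3 = 0.0588343
Weight by the priors:
  P(Z=1)·p_1 = 0.57 × 7.25137e-09 = 4.13328e-09
  P(Z=2)·p_2 = 0.35 × 0.00491067 = 0.00171873
  P(Z=3)·p_3 = 0.08 × 0.0588343 = 0.00470675
Denominator: 4.13328e-09 + 0.00171873 + 0.00470675 = 0.00642548
P(Subgroup 2 | x) ≈ 0.2675

0.2675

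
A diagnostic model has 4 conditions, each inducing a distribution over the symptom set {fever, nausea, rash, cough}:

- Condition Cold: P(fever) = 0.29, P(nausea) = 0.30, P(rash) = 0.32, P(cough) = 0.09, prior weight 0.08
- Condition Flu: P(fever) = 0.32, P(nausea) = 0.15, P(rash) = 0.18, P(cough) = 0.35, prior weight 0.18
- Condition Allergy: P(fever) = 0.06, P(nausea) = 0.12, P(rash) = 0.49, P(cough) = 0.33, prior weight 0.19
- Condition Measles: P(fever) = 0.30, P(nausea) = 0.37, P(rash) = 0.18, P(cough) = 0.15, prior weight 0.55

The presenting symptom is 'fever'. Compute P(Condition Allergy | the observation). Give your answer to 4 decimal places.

0.0443

The responsibility of component k is π_k f_k(x) divided by Σ_j π_j f_j(x).
Categorical probabilities:
  p_Cold = P(fever | comp) = 0.29
  p_Flu = P(fever | comp) = 0.32
  p_Allergy = P(fever | comp) = 0.06
  p_Measles = P(fever | comp) = 0.30
Prior × likelihood for each component:
  π_Cold·p_Cold = 0.08 × 0.29 = 0.0232
  π_Flu·p_Flu = 0.18 × 0.32 = 0.0576
  π_Allergy·p_Allergy = 0.19 × 0.06 = 0.0114
  π_Measles·p_Measles = 0.55 × 0.3 = 0.165
Evidence: 0.0232 + 0.0576 + 0.0114 + 0.165 = 0.2572
P(Condition Allergy | 'fever') = 0.0114 / 0.2572 ≈ 0.0443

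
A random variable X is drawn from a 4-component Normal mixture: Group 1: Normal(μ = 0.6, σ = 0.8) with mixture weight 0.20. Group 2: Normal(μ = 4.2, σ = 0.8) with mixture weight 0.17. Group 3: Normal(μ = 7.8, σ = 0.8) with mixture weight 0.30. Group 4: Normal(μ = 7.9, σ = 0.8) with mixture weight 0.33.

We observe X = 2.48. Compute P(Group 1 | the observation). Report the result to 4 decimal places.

0.4286

The responsibility of component k is π_k f_k(x) divided by Σ_j π_j f_j(x).
Normal densities:
  p_1 = (1/(0.8·√(2π)))·exp(−(2.48−0.6)²/(2·0.8²)) = 0.498678·exp(-2.76125) = 0.0315228
  p_2 = (1/(0.8·√(2π)))·exp(−(2.48−4.2)²/(2·0.8²)) = 0.498678·exp(-2.31125) = 0.0494376
  p_3 = (1/(0.8·√(2π)))·exp(−(2.48−7.8)²/(2·0.8²)) = 0.498678·exp(-22.11125) = 1.24459e-10
  p_4 = (1/(0.8·√(2π)))·exp(−(2.48−7.9)²/(2·0.8²)) = 0.498678·exp(-22.95031) = 5.37806e-11
Prior × likelihood for each component:
  π_1·p_1 = 0.20 × 0.0315228 = 0.00630455
  π_2·p_2 = 0.17 × 0.0494376 = 0.00840438
  π_3·p_3 = 0.30 × 1.24459e-10 = 3.73377e-11
  π_4·p_4 = 0.33 × 5.37806e-11 = 1.77476e-11
Denominator: 0.00630455 + 0.00840438 + 3.73377e-11 + 1.77476e-11 = 0.0147089
P(Group 1 | the observation) ≈ 0.4286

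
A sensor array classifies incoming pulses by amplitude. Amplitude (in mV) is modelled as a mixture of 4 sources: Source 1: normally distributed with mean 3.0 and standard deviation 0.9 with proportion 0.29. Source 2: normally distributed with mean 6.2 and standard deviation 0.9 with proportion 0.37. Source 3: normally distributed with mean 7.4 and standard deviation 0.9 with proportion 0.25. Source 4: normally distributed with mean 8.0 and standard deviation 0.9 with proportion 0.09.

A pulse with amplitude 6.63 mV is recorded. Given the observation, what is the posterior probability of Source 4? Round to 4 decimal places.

0.0531

The responsibility of component k is P(Z=k) f_k(x) divided by Σ_j P(Z=j) f_j(x).
Evaluate each component's likelihood at the observed value:
  f_1 = 0.000130066
  f_2 = 0.395457
  f_3 = 0.307412
  f_4 = 0.139156
Unnormalised posteriors:
  P(Z=1)·f_1 = 0.29 × 0.000130066 = 3.77192e-05
  P(Z=2)·f_2 = 0.37 × 0.395457 = 0.146319
  P(Z=3)·f_3 = 0.25 × 0.307412 = 0.0768531
  P(Z=4)·f_4 = 0.09 × 0.139156 = 0.0125241
Sum: 3.77192e-05 + 0.146319 + 0.0768531 + 0.0125241 = 0.235734
So the posterior for Source 4 is 0.0125241 / 0.235734 ≈ 0.0531.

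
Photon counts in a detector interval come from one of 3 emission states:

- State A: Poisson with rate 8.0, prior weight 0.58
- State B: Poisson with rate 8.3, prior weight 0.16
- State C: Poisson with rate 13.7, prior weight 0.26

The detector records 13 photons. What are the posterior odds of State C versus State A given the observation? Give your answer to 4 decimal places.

Only the two components matter; the odds are (π_i f_i(x)) / (π_j f_j(x)).
Poisson probabilities:
  p_A = e^(−8.0)·8.0^13/13! = 0.0296165
  p_B = e^(−8.3)·8.3^13/13! = 0.0354071
  p_C = e^(−13.7)·13.7^13/13! = 0.107957
Posterior odds = (π_C·p_C) / (π_A·p_A) = (0.26·0.107957) / (0.58·0.0296165) = 0.0280689 / 0.0171776 ≈ 1.6340

1.6340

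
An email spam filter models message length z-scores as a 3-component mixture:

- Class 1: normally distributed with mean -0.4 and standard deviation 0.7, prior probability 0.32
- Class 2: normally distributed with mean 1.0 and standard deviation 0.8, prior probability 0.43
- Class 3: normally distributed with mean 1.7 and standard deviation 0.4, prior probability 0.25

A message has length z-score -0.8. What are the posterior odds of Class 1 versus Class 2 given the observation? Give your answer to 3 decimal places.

9.080

Posterior odds = (π_i f_i(x)) / (π_j f_j(x)); the normalising sum cancels.
Normal densities:
  f_1 = (1/(0.7·√(2π)))·exp(−(-0.8−-0.4)²/(2·0.7²)) = 0.569918·exp(-0.16327) = 0.484068
  f_2 = (1/(0.8·√(2π)))·exp(−(-0.8−1.0)²/(2·0.8²)) = 0.498678·exp(-2.53125) = 0.0396746
  f_3 = (1/(0.4·√(2π)))·exp(−(-0.8−1.7)²/(2·0.4²)) = 0.997356·exp(-19.53125) = 3.285e-09
Odds = (0.32/0.43) × (0.484068/0.0396746) = 0.744186 × 12.201 ≈ 9.080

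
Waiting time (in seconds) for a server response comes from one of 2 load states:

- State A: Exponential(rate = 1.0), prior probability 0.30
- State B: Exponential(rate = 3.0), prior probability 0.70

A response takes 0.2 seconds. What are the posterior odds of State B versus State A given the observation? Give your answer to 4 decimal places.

Posterior odds = (P(Z=i) f_i(x)) / (P(Z=j) f_j(x)); the normalising sum cancels.
Component likelihoods at x = 0.2 seconds:
  f_A = 0.818731
  f_B = 1.64643
Odds = (0.70/0.30) × (1.64643/0.818731) = 2.33333 × 2.01096 ≈ 4.6922

4.6922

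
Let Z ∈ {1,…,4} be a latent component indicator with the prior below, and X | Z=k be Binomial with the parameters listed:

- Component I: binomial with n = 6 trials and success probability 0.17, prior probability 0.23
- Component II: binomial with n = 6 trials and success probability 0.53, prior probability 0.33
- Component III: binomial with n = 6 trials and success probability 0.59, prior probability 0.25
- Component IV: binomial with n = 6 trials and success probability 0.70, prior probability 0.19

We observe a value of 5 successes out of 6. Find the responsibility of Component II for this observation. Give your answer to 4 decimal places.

The responsibility of component k is π_k f_k(x) divided by Σ_j π_j f_j(x).
Component likelihoods at x = 5 successes out of 6:
  L_I = 0.000707089
  L_II = 0.117931
  L_III = 0.175871
  L_IV = 0.302526
Multiply by the mixture weights:
  π_I·L_I = 0.23 × 0.000707089 = 0.00016263
  π_II·L_II = 0.33 × 0.117931 = 0.0389173
  π_III·L_III = 0.25 × 0.175871 = 0.0439678
  π_IV·L_IV = 0.19 × 0.302526 = 0.0574799
Evidence: 0.00016263 + 0.0389173 + 0.0439678 + 0.0574799 = 0.140528
So the posterior for Component II is 0.0389173 / 0.140528 ≈ 0.2769.

0.2769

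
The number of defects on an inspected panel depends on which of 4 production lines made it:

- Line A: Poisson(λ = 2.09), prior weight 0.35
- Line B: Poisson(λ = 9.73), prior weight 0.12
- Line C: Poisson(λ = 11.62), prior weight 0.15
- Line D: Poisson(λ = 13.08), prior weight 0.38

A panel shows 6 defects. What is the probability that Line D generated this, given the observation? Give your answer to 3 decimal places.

0.234

Apply Bayes' rule: the posterior for each component is proportional to its prior times its likelihood at x.
Poisson probabilities:
  L_A = 0.0143176
  L_B = 0.0700905
  L_C = 0.0307187
  L_D = 0.0145125
Weight by the priors:
  w_A·L_A = 0.35 × 0.0143176 = 0.00501115
  w_B·L_B = 0.12 × 0.0700905 = 0.00841086
  w_C·L_C = 0.15 × 0.0307187 = 0.0046078
  w_D·L_D = 0.38 × 0.0145125 = 0.00551475
Normaliser: 0.00501115 + 0.00841086 + 0.0046078 + 0.00551475 = 0.0235446
P(Line D | data) = 0.00551475 / 0.0235446 ≈ 0.234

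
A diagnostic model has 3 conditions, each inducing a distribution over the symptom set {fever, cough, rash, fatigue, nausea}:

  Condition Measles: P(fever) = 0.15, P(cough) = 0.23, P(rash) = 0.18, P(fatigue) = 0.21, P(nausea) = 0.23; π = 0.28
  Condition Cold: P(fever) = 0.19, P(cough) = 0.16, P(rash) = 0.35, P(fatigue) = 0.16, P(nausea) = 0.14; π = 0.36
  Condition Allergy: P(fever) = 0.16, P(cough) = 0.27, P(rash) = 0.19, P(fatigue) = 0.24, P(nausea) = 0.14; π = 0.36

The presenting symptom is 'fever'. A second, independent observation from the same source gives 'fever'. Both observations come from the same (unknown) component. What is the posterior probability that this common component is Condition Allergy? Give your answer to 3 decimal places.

Apply Bayes' rule: the posterior for each component is proportional to its prior times its likelihood at x.
Since both observations come from the same component, the likelihood for component k is f_k(x₁)·f_k(x₂).
  p_Measles = [0.15] × [0.15] = 0.0225
  p_Cold = [0.19] × [0.19] = 0.0361
  p_Allergy = [0.16] × [0.16] = 0.0256
Weight by the priors:
  w_Measles·p_Measles = 0.28 × 0.0225 = 0.0063
  w_Cold·p_Cold = 0.36 × 0.0361 = 0.012996
  w_Allergy·p_Allergy = 0.36 × 0.0256 = 0.009216
Sum: 0.0063 + 0.012996 + 0.009216 = 0.028512
P(Condition Allergy | x₁, x₂) = 0.009216 / 0.028512 ≈ 0.323

0.323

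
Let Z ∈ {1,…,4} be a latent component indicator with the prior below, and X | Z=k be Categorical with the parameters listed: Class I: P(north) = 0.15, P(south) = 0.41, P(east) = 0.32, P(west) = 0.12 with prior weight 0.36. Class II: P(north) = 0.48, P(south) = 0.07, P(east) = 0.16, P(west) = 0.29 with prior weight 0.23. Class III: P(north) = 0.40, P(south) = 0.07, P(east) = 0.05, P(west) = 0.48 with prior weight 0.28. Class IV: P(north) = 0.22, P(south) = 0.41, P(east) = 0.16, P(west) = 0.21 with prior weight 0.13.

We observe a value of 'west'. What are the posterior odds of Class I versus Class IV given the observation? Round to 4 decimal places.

1.5824

Only the two components matter; the odds are (π_i f_i(x)) / (π_j f_j(x)).
Categorical probabilities:
  f_I = P(west | comp) = 0.12
  f_II = P(west | comp) = 0.29
  f_III = P(west | comp) = 0.48
  f_IV = P(west | comp) = 0.21
Odds = (0.36/0.13) × (0.12/0.21) = 2.76923 × 0.571429 ≈ 1.5824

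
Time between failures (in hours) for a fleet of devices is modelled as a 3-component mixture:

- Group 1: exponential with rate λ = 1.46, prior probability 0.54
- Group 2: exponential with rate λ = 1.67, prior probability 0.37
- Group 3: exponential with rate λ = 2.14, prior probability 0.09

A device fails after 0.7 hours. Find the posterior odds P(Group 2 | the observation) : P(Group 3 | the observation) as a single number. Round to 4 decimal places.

4.4580

Posterior odds = (w_i f_i(x)) / (w_j f_j(x)); the normalising sum cancels.
Component likelihoods at x = 0.7 hours:
  L_1 = 1.46·e^(−1.46·0.7) = 1.46·e^(−1.0220) = 0.525417
  L_2 = 1.67·e^(−1.67·0.7) = 1.67·e^(−1.1690) = 0.518831
  L_3 = 2.14·e^(−2.14·0.7) = 2.14·e^(−1.4980) = 0.478454
Posterior odds = (w_2·L_2) / (w_3·L_3) = (0.37·0.518831) / (0.09·0.478454) = 0.191968 / 0.0430609 ≈ 4.4580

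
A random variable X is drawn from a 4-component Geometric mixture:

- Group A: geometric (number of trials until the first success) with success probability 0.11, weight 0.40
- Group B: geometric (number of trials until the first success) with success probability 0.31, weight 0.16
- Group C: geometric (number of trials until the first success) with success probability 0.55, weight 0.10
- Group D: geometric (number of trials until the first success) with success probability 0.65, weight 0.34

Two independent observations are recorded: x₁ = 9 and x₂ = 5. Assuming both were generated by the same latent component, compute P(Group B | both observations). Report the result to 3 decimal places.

By Bayes' theorem, P(k | x) = π_k f_k(x) / Σ_j π_j f_j(x).
Since both observations come from the same component, the likelihood for component k is f_k(x₁)·f_k(x₂).
  p_A = [0.0433025] × [0.0690165] = 0.00298858
  p_B = [0.0159277] × [0.0702681] = 0.00111921
  p_C = [0.000924832] × [0.0225534] = 2.08581e-05
  p_D = [0.000146372] × [0.00975406] = 1.42772e-06
Unnormalised posteriors:
  π_A·p_A = 0.40 × 0.00298858 = 0.00119543
  π_B·p_B = 0.16 × 0.00111921 = 0.000179074
  π_C·p_C = 0.10 × 2.08581e-05 = 2.08581e-06
  π_D·p_D = 0.34 × 1.42772e-06 = 4.85425e-07
Denominator: 0.00119543 + 0.000179074 + 2.08581e-06 + 4.85425e-07 = 0.00137708
Responsibility of Group B: 0.000179074 / 0.00137708 ≈ 0.130

0.130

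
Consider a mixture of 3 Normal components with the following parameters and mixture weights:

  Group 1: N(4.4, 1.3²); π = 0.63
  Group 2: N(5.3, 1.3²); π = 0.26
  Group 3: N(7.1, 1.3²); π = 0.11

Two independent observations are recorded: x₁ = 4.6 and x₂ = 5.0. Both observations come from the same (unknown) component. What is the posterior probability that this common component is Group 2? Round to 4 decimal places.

0.2796

P(component k | x) = w_k·f_k(x) / marginal(x), where marginal(x) = Σ_j w_j·f_j(x).
Since both observations come from the same component, the likelihood for component k is f_k(x₁)·f_k(x₂).
  f_1 = [(1/(1.3·√(2π)))·exp(−(4.6−4.4)²/(2·1.3²)) = 0.306879·exp(-0.01183) = 0.303268] × [0.275874] = 0.0836638
  f_2 = [(1/(1.3·√(2π)))·exp(−(4.6−5.3)²/(2·1.3²)) = 0.306879·exp(-0.14497) = 0.265465] × [0.298815] = 0.0793249
  f_3 = [(1/(1.3·√(2π)))·exp(−(4.6−7.1)²/(2·1.3²)) = 0.306879·exp(-1.84911) = 0.0482956] × [0.0832392] = 0.00402009
Weight by the priors:
  w_1·f_1 = 0.63 × 0.0836638 = 0.0527082
  w_2·f_2 = 0.26 × 0.0793249 = 0.0206245
  w_3·f_3 = 0.11 × 0.00402009 = 0.00044221
Denominator: 0.0527082 + 0.0206245 + 0.00044221 = 0.0737749
So the posterior for Group 2 is 0.0206245 / 0.0737749 ≈ 0.2796.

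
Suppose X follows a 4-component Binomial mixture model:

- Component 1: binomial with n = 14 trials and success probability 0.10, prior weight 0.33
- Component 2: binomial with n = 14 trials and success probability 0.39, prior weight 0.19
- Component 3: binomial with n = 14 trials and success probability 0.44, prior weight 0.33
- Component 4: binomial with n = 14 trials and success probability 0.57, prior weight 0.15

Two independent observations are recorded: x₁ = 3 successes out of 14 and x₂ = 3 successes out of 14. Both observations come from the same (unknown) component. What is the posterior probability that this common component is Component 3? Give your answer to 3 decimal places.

Apply Bayes' rule: the posterior for each component is proportional to its prior times its likelihood at x.
Since both observations come from the same component, the likelihood for component k is f_k(x₁)·f_k(x₂).
  L_1 = [C(14,3)·0.10^3·0.90^11 = 364·0.001·0.313811 = 0.114227] × [0.114227] = 0.0130478
  L_2 = [C(14,3)·0.39^3·0.61^11 = 364·0.059319·0.00435139 = 0.0939558] × [0.0939558] = 0.00882768
  L_3 = [C(14,3)·0.44^3·0.56^11 = 364·0.085184·0.00169851 = 0.0526657] × [0.0526657] = 0.00277367
  L_4 = [C(14,3)·0.57^3·0.43^11 = 364·0.185193·9.29294e-05 = 0.00626439] × [0.00626439] = 3.92426e-05
Prior × likelihood for each component:
  π_1·L_1 = 0.33 × 0.0130478 = 0.00430578
  π_2·L_2 = 0.19 × 0.00882768 = 0.00167726
  π_3·L_3 = 0.33 × 0.00277367 = 0.000915312
  π_4·L_4 = 0.15 × 3.92426e-05 = 5.88639e-06
Sum: 0.00430578 + 0.00167726 + 0.000915312 + 5.88639e-06 = 0.00690424
Responsibility of Component 3: 0.000915312 / 0.00690424 ≈ 0.133

0.133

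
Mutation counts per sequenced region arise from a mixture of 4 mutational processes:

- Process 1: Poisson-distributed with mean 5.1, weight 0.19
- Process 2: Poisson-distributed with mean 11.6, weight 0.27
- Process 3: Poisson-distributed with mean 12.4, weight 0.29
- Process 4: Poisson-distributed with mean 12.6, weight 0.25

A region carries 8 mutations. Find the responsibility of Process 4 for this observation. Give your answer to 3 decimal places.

0.210

By Bayes' theorem, P(k | x) = π_k f_k(x) / Σ_j π_j f_j(x).
Component likelihoods at x = 8 mutations:
  p_1 = 0.0692052
  p_2 = 0.0745294
  p_3 = 0.0570954
  p_4 = 0.0531292
Weight by the priors:
  π_1·p_1 = 0.19 × 0.0692052 = 0.013149
  π_2·p_2 = 0.27 × 0.0745294 = 0.0201229
  π_3·p_3 = 0.29 × 0.0570954 = 0.0165577
  π_4·p_4 = 0.25 × 0.0531292 = 0.0132823
Denominator: 0.013149 + 0.0201229 + 0.0165577 + 0.0132823 = 0.0631119
So the posterior for Process 4 is 0.0132823 / 0.0631119 ≈ 0.210.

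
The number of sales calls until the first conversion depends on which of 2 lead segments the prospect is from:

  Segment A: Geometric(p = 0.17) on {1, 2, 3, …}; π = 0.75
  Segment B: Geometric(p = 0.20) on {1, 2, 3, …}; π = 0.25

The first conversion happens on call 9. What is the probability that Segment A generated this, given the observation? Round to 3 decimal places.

The responsibility of component k is π_k f_k(x) divided by Σ_j π_j f_j(x).
Geometric probabilities:
  p_A = 0.038289
  p_B = 0.0335544
Prior × likelihood for each component:
  π_A·p_A = 0.75 × 0.038289 = 0.0287167
  π_B·p_B = 0.25 × 0.0335544 = 0.00838861
Marginal: 0.0287167 + 0.00838861 = 0.0371053
So the posterior for Segment A is 0.0287167 / 0.0371053 ≈ 0.774.

0.774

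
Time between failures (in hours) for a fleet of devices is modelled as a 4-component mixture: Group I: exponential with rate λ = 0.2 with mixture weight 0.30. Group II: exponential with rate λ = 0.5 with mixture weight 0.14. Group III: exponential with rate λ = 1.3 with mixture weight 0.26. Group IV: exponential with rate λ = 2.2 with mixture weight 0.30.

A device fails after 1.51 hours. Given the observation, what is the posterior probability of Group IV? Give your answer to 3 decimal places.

0.160

Apply Bayes' rule: the posterior for each component is proportional to its prior times its likelihood at x.
Component likelihoods at x = 1.51 hours:
  p_I = 0.2·e^(−0.2·1.51) = 0.2·e^(−0.3020) = 0.147868
  p_II = 0.5·e^(−0.5·1.51) = 0.5·e^(−0.7550) = 0.235005
  p_III = 1.3·e^(−1.3·1.51) = 1.3·e^(−1.9630) = 0.182567
  p_IV = 2.2·e^(−2.2·1.51) = 2.2·e^(−3.3220) = 0.0793773
Unnormalised posteriors:
  π_I·p_I = 0.30 × 0.147868 = 0.0443603
  π_II·p_II = 0.14 × 0.235005 = 0.0329007
  π_III·p_III = 0.26 × 0.182567 = 0.0474675
  π_IV·p_IV = 0.30 × 0.0793773 = 0.0238132
Normaliser: 0.0443603 + 0.0329007 + 0.0474675 + 0.0238132 = 0.148542
P(Group IV | data) ≈ 0.160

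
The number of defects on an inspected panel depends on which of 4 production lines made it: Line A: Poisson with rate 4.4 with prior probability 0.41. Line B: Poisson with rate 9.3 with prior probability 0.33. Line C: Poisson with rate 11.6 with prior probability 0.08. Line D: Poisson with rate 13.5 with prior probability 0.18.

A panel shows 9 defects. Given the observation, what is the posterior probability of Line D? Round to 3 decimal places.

P(component k | x) = P(Z=k)·f_k(x) / marginal(x), where marginal(x) = Σ_j P(Z=j)·f_j(x).
Component likelihoods at x = 9 defects:
  L_A = 0.020913
  L_B = 0.131113
  L_C = 0.0960601
  L_D = 0.0562685
Unnormalised posteriors:
  P(Z=A)·L_A = 0.41 × 0.020913 = 0.00857431
  P(Z=B)·L_B = 0.33 × 0.131113 = 0.0432672
  P(Z=C)·L_C = 0.08 × 0.0960601 = 0.00768481
  P(Z=D)·L_D = 0.18 × 0.0562685 = 0.0101283
Marginal: 0.00857431 + 0.0432672 + 0.00768481 + 0.0101283 = 0.0696546
P(Line D | the observation) ≈ 0.145

0.145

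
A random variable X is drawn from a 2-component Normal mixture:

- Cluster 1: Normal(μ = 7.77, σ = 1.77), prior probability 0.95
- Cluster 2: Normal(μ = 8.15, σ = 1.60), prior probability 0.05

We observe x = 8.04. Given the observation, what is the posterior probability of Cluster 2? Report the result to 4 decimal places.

The responsibility of component k is w_k f_k(x) divided by Σ_j w_j f_j(x).
Evaluate each component's likelihood at the observed value:
  L_1 = (1/(1.77·√(2π)))·exp(−(8.04−7.77)²/(2·1.77²)) = 0.225391·exp(-0.01163) = 0.222784
  L_2 = (1/(1.60·√(2π)))·exp(−(8.04−8.15)²/(2·1.60²)) = 0.249339·exp(-0.00236) = 0.24875
Multiply by the mixture weights:
  w_1·L_1 = 0.95 × 0.222784 = 0.211645
  w_2·L_2 = 0.05 × 0.24875 = 0.0124375
Sum: 0.211645 + 0.0124375 = 0.224082
Responsibility of Cluster 2: 0.0124375 / 0.224082 ≈ 0.0555

0.0555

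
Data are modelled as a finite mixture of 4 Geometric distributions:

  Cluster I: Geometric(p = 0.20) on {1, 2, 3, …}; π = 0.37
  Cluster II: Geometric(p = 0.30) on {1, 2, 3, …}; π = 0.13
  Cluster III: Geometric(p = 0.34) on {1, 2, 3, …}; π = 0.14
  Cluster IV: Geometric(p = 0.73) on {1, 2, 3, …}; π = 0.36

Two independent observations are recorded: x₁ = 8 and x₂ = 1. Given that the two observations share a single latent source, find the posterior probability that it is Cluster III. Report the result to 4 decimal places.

0.1776

By Bayes' theorem, P(k | x) = π_k f_k(x) / Σ_j π_j f_j(x).
Since both observations come from the same component, the likelihood for component k is f_k(x₁)·f_k(x₂).
  p_I = [0.20·(1−0.20)^7 = 0.20·0.209715 = 0.041943] × [0.2] = 0.00838861
  p_II = [0.30·(1−0.30)^7 = 0.30·0.0823543 = 0.0247063] × [0.3] = 0.00741189
  p_III = [0.34·(1−0.34)^7 = 0.34·0.0545516 = 0.0185475] × [0.34] = 0.00630617
  p_IV = [0.73·(1−0.73)^7 = 0.73·0.000104604 = 7.63606e-05] × [0.73] = 5.57432e-05
Unnormalised posteriors:
  π_I·p_I = 0.37 × 0.00838861 = 0.00310378
  π_II·p_II = 0.13 × 0.00741189 = 0.000963545
  π_III·p_III = 0.14 × 0.00630617 = 0.000882863
  π_IV·p_IV = 0.36 × 5.57432e-05 = 2.00676e-05
Normaliser: 0.00310378 + 0.000963545 + 0.000882863 + 2.00676e-05 = 0.00497026
P(Cluster III | x₁,x₂) = 0.000882863 / 0.00497026 ≈ 0.1776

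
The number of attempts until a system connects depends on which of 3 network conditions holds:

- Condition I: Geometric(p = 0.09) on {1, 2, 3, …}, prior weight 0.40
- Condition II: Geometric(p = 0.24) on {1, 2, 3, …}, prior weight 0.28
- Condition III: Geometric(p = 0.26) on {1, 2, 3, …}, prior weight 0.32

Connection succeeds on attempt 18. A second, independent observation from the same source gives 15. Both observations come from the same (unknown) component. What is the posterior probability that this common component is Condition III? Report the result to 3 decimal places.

0.011

Apply Bayes' rule: the posterior for each component is proportional to its prior times its likelihood at x.
Since both observations come from the same component, the likelihood for component k is f_k(x₁)·f_k(x₂).
  p_I = [0.0181112] × [0.0240338] = 0.000435279
  p_II = [0.00225966] × [0.00514756] = 1.16317e-05
  p_III = [0.00155565] × [0.00383899] = 5.97214e-06
Prior × likelihood for each component:
  π_I·p_I = 0.40 × 0.000435279 = 0.000174112
  π_II·p_II = 0.28 × 1.16317e-05 = 3.25688e-06
  π_III·p_III = 0.32 × 5.97214e-06 = 1.91108e-06
Normaliser: 0.000174112 + 3.25688e-06 + 1.91108e-06 = 0.00017928
So the posterior for Condition III is 1.91108e-06 / 0.00017928 ≈ 0.011.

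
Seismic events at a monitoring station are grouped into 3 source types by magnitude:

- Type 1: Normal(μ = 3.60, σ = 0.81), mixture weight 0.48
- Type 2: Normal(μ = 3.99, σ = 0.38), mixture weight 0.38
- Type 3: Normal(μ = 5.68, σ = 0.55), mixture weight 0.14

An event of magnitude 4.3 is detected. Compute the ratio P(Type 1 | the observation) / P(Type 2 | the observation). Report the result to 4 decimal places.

0.5690

Only the two components matter; the odds are (π_i f_i(x)) / (π_j f_j(x)).
Evaluate each component's likelihood at the observed value:
  f_1 = 0.33904
  f_2 = 0.752683
  f_3 = 0.0311522
Posterior odds = (π_1·f_1) / (π_2·f_2) = (0.48·0.33904) / (0.38·0.752683) = 0.162739 / 0.28602 ≈ 0.5690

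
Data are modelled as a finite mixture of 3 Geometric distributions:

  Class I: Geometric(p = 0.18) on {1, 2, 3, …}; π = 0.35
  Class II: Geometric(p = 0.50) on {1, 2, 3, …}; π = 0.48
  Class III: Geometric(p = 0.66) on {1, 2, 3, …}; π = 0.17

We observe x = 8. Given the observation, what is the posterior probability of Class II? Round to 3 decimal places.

0.106

The responsibility of component k is π_k f_k(x) divided by Σ_j π_j f_j(x).
Component likelihoods at x = 8:
  L_I = 0.18·(1−0.18)^7 = 0.18·0.249285 = 0.0448714
  L_II = 0.50·(1−0.50)^7 = 0.50·0.0078125 = 0.00390625
  L_III = 0.66·(1−0.66)^7 = 0.66·0.000525234 = 0.000346654
Prior × likelihood for each component:
  π_I·L_I = 0.35 × 0.0448714 = 0.015705
  π_II·L_II = 0.48 × 0.00390625 = 0.001875
  π_III·L_III = 0.17 × 0.000346654 = 5.89312e-05
Denominator: 0.015705 + 0.001875 + 5.89312e-05 = 0.0176389
So the posterior for Class II is 0.001875 / 0.0176389 ≈ 0.106.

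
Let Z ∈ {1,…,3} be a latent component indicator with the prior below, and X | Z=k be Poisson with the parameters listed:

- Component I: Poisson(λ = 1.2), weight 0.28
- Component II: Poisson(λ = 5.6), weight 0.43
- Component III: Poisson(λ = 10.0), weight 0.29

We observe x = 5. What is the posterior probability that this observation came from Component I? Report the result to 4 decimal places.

0.0204

Apply Bayes' rule: the posterior for each component is proportional to its prior times its likelihood at x.
Poisson probabilities:
  f_I = e^(−1.2)·1.2^5/5! = 0.00624556
  f_II = e^(−5.6)·5.6^5/5! = 0.169711
  f_III = e^(−10.0)·10.0^5/5! = 0.0378333
Unnormalised posteriors:
  π_I·f_I = 0.28 × 0.00624556 = 0.00174876
  π_II·f_II = 0.43 × 0.169711 = 0.0729757
  π_III·f_III = 0.29 × 0.0378333 = 0.0109716
Normaliser: 0.00174876 + 0.0729757 + 0.0109716 = 0.0856961
P(Component I | 5) = 0.00174876 / 0.0856961 ≈ 0.0204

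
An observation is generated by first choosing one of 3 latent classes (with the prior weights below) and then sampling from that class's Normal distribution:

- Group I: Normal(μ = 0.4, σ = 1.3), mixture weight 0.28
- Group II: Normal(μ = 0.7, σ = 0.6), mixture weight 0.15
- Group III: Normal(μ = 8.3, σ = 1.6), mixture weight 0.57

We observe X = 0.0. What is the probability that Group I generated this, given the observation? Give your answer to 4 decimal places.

By Bayes' theorem, P(k | x) = π_k f_k(x) / Σ_j π_j f_j(x).
Component likelihoods at x = 0.0:
  L_I = (1/(1.3·√(2π)))·exp(−(0.0−0.4)²/(2·1.3²)) = 0.306879·exp(-0.04734) = 0.29269
  L_II = (1/(0.6·√(2π)))·exp(−(0.0−0.7)²/(2·0.6²)) = 0.664904·exp(-0.68056) = 0.336664
  L_III = (1/(1.6·√(2π)))·exp(−(0.0−8.3)²/(2·1.6²)) = 0.249339·exp(-13.45508) = 3.57539e-07
Weight by the priors:
  π_I·L_I = 0.28 × 0.29269 = 0.0819533
  π_II·L_II = 0.15 × 0.336664 = 0.0504997
  π_III·L_III = 0.57 × 3.57539e-07 = 2.03797e-07
Denominator: 0.0819533 + 0.0504997 + 2.03797e-07 = 0.132453
So the posterior for Group I is 0.0819533 / 0.132453 ≈ 0.6187.

0.6187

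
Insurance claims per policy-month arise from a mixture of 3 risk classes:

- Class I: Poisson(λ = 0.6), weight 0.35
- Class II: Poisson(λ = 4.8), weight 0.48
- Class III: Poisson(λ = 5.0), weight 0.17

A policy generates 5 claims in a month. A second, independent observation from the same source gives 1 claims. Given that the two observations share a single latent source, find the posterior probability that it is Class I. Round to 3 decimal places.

P(component k | x) = π_k·f_k(x) / marginal(x), where marginal(x) = Σ_j π_j·f_j(x).
Since both observations come from the same component, the likelihood for component k is f_k(x₁)·f_k(x₂).
  L_I = [e^(−0.6)·0.6^5/5! = 0.00035563] × [0.329287] = 0.000117104
  L_II = [e^(−4.8)·4.8^5/5! = 0.174748] × [0.0395028] = 0.00690302
  L_III = [e^(−5.0)·5.0^5/5! = 0.175467] × [0.0336897] = 0.00591145
Unnormalised posteriors:
  π_I·L_I = 0.35 × 0.000117104 = 4.09865e-05
  π_II·L_II = 0.48 × 0.00690302 = 0.00331345
  π_III·L_III = 0.17 × 0.00591145 = 0.00100495
Denominator: 4.09865e-05 + 0.00331345 + 0.00100495 = 0.00435938
Responsibility of Class I: 4.09865e-05 / 0.00435938 ≈ 0.009

0.009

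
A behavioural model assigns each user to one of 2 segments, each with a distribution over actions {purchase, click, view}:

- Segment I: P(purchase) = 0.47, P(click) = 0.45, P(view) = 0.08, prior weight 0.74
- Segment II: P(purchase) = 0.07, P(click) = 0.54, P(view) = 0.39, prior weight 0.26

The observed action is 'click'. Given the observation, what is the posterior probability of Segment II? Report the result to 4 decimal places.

0.2966

Apply Bayes' rule: the posterior for each component is proportional to its prior times its likelihood at x.
Evaluate each component's likelihood at the observed value:
  L_I = P(click | comp) = 0.45
  L_II = P(click | comp) = 0.54
Prior × likelihood for each component:
  π_I·L_I = 0.74 × 0.45 = 0.333
  π_II·L_II = 0.26 × 0.54 = 0.1404
Marginal: 0.333 + 0.1404 = 0.4734
P(Segment II | x) ≈ 0.2966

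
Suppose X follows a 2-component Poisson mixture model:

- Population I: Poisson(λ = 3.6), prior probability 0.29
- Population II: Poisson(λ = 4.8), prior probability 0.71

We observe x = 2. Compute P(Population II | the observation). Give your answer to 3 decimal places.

0.567

P(component k | x) = P(Z=k)·f_k(x) / marginal(x), where marginal(x) = Σ_j P(Z=j)·f_j(x).
Component likelihoods at x = 2:
  p_I = 0.177058
  p_II = 0.0948067
Multiply by the mixture weights:
  P(Z=I)·p_I = 0.29 × 0.177058 = 0.0513467
  P(Z=II)·p_II = 0.71 × 0.0948067 = 0.0673127
Denominator: 0.0513467 + 0.0673127 = 0.118659
P(Population II | 2) ≈ 0.567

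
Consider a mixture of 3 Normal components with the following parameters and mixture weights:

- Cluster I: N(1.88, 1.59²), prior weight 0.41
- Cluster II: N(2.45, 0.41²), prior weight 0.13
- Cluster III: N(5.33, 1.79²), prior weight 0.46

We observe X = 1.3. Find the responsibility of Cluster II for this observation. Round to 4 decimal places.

0.0232

Posterior ∝ prior × likelihood, so P(k | x) ∝ π_k f_k(x); normalise over all components.
Normal densities:
  p_I = (1/(1.59·√(2π)))·exp(−(1.3−1.88)²/(2·1.59²)) = 0.250907·exp(-0.06653) = 0.234757
  p_II = (1/(0.41·√(2π)))·exp(−(1.3−2.45)²/(2·0.41²)) = 0.973030·exp(-3.93367) = 0.0190439
  p_III = (1/(1.79·√(2π)))·exp(−(1.3−5.33)²/(2·1.79²)) = 0.222873·exp(-2.53439) = 0.017676
Unnormalised posteriors:
  π_I·p_I = 0.41 × 0.234757 = 0.0962503
  π_II·p_II = 0.13 × 0.0190439 = 0.0024757
  π_III·p_III = 0.46 × 0.017676 = 0.00813096
Denominator: 0.0962503 + 0.0024757 + 0.00813096 = 0.106857
So the posterior for Cluster II is 0.0024757 / 0.106857 ≈ 0.0232.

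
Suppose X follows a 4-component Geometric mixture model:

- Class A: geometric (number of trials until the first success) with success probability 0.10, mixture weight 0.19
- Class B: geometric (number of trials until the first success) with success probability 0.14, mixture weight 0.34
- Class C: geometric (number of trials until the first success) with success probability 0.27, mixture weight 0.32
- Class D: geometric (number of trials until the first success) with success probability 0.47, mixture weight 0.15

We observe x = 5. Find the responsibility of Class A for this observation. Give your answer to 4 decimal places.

0.1817

The responsibility of component k is P(Z=k) f_k(x) divided by Σ_j P(Z=j) f_j(x).
Geometric probabilities:
  L_A = 0.10·(1−0.10)^4 = 0.10·0.6561 = 0.06561
  L_B = 0.14·(1−0.14)^4 = 0.14·0.547008 = 0.0765811
  L_C = 0.27·(1−0.27)^4 = 0.27·0.283982 = 0.0766753
  L_D = 0.47·(1−0.47)^4 = 0.47·0.0789048 = 0.0370853
Multiply by the mixture weights:
  P(Z=A)·L_A = 0.19 × 0.06561 = 0.0124659
  P(Z=B)·L_B = 0.34 × 0.0765811 = 0.0260376
  P(Z=C)·L_C = 0.32 × 0.0766753 = 0.0245361
  P(Z=D)·L_D = 0.15 × 0.0370853 = 0.00556279
Evidence: 0.0124659 + 0.0260376 + 0.0245361 + 0.00556279 = 0.0686024
P(Class A | x) ≈ 0.1817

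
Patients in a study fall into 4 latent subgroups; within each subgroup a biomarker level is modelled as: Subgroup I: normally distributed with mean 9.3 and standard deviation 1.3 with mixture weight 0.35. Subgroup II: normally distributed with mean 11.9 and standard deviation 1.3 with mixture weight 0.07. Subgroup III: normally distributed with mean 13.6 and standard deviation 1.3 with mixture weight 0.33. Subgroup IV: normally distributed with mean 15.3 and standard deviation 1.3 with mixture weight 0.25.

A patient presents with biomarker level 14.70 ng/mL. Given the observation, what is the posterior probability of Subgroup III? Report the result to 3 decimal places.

0.499

Apply Bayes' rule: the posterior for each component is proportional to its prior times its likelihood at x.
Normal densities:
  f_I = (1/(1.3·√(2π)))·exp(−(14.70−9.3)²/(2·1.3²)) = 0.306879·exp(-8.62722) = 5.49811e-05
  f_II = (1/(1.3·√(2π)))·exp(−(14.70−11.9)²/(2·1.3²)) = 0.306879·exp(-2.31953) = 0.0301723
  f_III = (1/(1.3·√(2π)))·exp(−(14.70−13.6)²/(2·1.3²)) = 0.306879·exp(-0.35799) = 0.214533
  f_IV = (1/(1.3·√(2π)))·exp(−(14.70−15.3)²/(2·1.3²)) = 0.306879·exp(-0.10651) = 0.275874
Multiply by the mixture weights:
  w_I·f_I = 0.35 × 5.49811e-05 = 1.92434e-05
  w_II·f_II = 0.07 × 0.0301723 = 0.00211206
  w_III·f_III = 0.33 × 0.214533 = 0.0707959
  w_IV·f_IV = 0.25 × 0.275874 = 0.0689685
Sum: 1.92434e-05 + 0.00211206 + 0.0707959 + 0.0689685 = 0.141896
P(Subgroup III | data) ≈ 0.499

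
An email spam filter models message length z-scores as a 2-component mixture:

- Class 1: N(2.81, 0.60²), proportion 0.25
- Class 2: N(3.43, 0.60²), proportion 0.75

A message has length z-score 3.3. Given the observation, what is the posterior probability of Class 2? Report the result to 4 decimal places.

0.8035

Apply Bayes' rule: the posterior for each component is proportional to its prior times its likelihood at x.
Normal densities:
  f_1 = 0.476358
  f_2 = 0.649479
Prior × likelihood for each component:
  π_1·f_1 = 0.25 × 0.476358 = 0.11909
  π_2·f_2 = 0.75 × 0.649479 = 0.487109
Sum: 0.11909 + 0.487109 = 0.606199
So the posterior for Class 2 is 0.487109 / 0.606199 ≈ 0.8035.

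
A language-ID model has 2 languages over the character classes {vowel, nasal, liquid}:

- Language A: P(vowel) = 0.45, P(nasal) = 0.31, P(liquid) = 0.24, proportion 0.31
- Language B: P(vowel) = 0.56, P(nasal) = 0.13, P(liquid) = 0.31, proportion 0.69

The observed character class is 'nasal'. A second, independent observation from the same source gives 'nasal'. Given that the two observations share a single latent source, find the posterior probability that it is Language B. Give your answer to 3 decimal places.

0.281

Posterior ∝ prior × likelihood, so P(k | x) ∝ π_k f_k(x); normalise over all components.
Since both observations come from the same component, the likelihood for component k is f_k(x₁)·f_k(x₂).
  p_A = [P(nasal | comp) = 0.31] × [0.31] = 0.0961
  p_B = [P(nasal | comp) = 0.13] × [0.13] = 0.0169
Multiply by the mixture weights:
  π_A·p_A = 0.31 × 0.0961 = 0.029791
  π_B·p_B = 0.69 × 0.0169 = 0.011661
Sum: 0.029791 + 0.011661 = 0.041452
So the posterior for Language B is 0.011661 / 0.041452 ≈ 0.281.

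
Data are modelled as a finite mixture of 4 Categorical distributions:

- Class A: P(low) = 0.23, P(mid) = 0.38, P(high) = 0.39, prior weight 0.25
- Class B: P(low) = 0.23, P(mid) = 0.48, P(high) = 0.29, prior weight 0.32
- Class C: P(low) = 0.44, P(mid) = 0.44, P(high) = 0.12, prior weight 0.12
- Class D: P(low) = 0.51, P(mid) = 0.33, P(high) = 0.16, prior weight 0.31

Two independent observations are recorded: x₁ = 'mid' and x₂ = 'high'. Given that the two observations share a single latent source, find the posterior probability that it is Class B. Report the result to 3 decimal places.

P(component k | x) = w_k·f_k(x) / marginal(x), where marginal(x) = Σ_j w_j·f_j(x).
Since both observations come from the same component, the likelihood for component k is f_k(x₁)·f_k(x₂).
  L_A = [P(mid | comp) = 0.38] × [0.39] = 0.1482
  L_B = [P(mid | comp) = 0.48] × [0.29] = 0.1392
  L_C = [P(mid | comp) = 0.44] × [0.12] = 0.0528
  L_D = [P(mid | comp) = 0.33] × [0.16] = 0.0528
Multiply by the mixture weights:
  w_A·L_A = 0.25 × 0.1482 = 0.03705
  w_B·L_B = 0.32 × 0.1392 = 0.044544
  w_C·L_C = 0.12 × 0.0528 = 0.006336
  w_D·L_D = 0.31 × 0.0528 = 0.016368
Marginal: 0.03705 + 0.044544 + 0.006336 + 0.016368 = 0.104298
Responsibility of Class B: 0.044544 / 0.104298 ≈ 0.427

0.427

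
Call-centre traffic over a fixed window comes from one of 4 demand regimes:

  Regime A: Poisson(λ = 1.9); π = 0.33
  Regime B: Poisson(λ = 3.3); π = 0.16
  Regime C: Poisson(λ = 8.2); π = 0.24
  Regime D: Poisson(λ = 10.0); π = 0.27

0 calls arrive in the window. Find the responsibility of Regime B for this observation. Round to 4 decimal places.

P(component k | x) = π_k·f_k(x) / marginal(x), where marginal(x) = Σ_j π_j·f_j(x).
Poisson probabilities:
  p_A = 0.149569
  p_B = 0.0368832
  p_C = 0.000274654
  p_D = 4.53999e-05
Weight by the priors:
  π_A·p_A = 0.33 × 0.149569 = 0.0493576
  π_B·p_B = 0.16 × 0.0368832 = 0.00590131
  π_C·p_C = 0.24 × 0.000274654 = 6.59169e-05
  π_D·p_D = 0.27 × 4.53999e-05 = 1.2258e-05
Evidence: 0.0493576 + 0.00590131 + 6.59169e-05 + 1.2258e-05 = 0.0553371
P(Regime B | 0 calls) ≈ 0.1066

0.1066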